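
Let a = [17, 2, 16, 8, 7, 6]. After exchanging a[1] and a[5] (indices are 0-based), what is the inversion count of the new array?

12 inversions

Positions 1 and 5 hold 2 and 6; after swapping, the array is [17, 6, 16, 8, 7, 2].
Sweep left to right; for each value list the smaller values that follow it:
17: 5
6: 1
16: 3
8: 2
7: 1
2: 0
Sum: 5 + 1 + 3 + 2 + 1 + 0 = 12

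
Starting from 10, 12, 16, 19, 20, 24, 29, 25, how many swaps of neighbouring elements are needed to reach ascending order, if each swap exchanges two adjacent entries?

Minimum adjacent swaps = number of inversions (each swap of adjacent out-of-order elements removes one inversion and no swap can remove more).
Count inversions — for each element, later elements that are smaller:
10: none → 0
12: none → 0
16: none → 0
19: none → 0
20: none → 0
24: none → 0
29: 25 → 1
25: none → 0
Total inversions: 0 + 0 + 0 + 0 + 0 + 0 + 1 + 0 = 1

1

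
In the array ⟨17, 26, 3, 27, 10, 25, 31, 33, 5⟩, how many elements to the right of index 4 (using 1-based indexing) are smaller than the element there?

The element at index 4 is 27.
Elements after it: 10, 25, 31, 33, 5
Those smaller than 27: 10, 25, 5

3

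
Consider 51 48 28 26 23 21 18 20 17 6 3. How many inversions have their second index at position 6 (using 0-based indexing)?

The element at index 6 is 18.
Elements before it: 51, 48, 28, 26, 23, 21
Those larger than 18: 51, 48, 28, 26, 23, 21

6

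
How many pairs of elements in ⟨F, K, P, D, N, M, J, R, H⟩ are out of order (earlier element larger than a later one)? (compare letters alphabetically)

Element-by-element contributions:
F → D → 1
K → D, J, H → 3
P → D, N, M, J, H → 5
D → none → 0
N → M, J, H → 3
M → J, H → 2
J → H → 1
R → H → 1
H → none → 0
Sum: 1 + 3 + 5 + 0 + 3 + 2 + 1 + 1 + 0 = 16

16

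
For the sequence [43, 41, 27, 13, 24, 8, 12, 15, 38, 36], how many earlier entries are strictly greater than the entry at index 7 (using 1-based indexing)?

5

The element at index 7 is 12.
Elements before it: 43, 41, 27, 13, 24, 8
Those larger than 12: 43, 41, 27, 13, 24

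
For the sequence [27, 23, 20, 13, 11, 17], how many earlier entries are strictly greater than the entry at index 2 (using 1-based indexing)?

1 such element

The element at index 2 is 23.
Elements before it: 27
Those larger than 23: 27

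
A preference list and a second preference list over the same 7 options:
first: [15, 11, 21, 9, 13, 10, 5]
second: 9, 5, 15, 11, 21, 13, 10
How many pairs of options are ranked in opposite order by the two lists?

Assign each item its position (1..7) in the first ordering, then rewrite the second ordering as that position sequence:
positions: 15→1, 11→2, 21→3, 9→4, 13→5, 10→6, 5→7
second ordering as positions: [4, 7, 1, 2, 3, 5, 6]
Discordant pairs = inversions in this position sequence.
4: 1, 2, 3 → 3
7: 1, 2, 3, 5, 6 → 5
1: 0
2: 0
3: 0
5: 0
6: 0
Total: 3 + 5 + 0 + 0 + 0 + 0 + 0 = 8

8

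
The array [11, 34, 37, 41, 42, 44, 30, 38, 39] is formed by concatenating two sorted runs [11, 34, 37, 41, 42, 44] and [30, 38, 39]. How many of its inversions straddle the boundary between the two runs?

Count, for every r in R, how many entries of L exceed r:
r = 30: 34, 37, 41, 42, 44 → 5
r = 38: 41, 42, 44 → 3
r = 39: 41, 42, 44 → 3
Cross-inversions: 5 + 3 + 3 = 11

11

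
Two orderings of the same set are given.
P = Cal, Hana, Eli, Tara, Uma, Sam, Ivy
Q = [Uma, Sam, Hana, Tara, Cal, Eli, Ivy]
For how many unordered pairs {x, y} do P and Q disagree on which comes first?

11 disagreeing pairs

Assign each item its position (1..7) in the first ordering, then rewrite the second ordering as that position sequence:
positions: Cal→1, Hana→2, Eli→3, Tara→4, Uma→5, Sam→6, Ivy→7
second ordering as positions: [5, 6, 2, 4, 1, 3, 7]
Discordant pairs = inversions in this position sequence.
5: 2, 4, 1, 3 → 4
6: 2, 4, 1, 3 → 4
2: 1 → 1
4: 1, 3 → 2
1: 0
3: 0
7: 0
Total: 4 + 4 + 1 + 2 + 0 + 0 + 0 = 11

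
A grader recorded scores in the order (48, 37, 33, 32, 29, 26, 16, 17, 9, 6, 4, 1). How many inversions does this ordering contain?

Element-by-element contributions:
48 → 37, 33, 32, 29, 26, 16, 17, 9, 6, 4, 1 → 11
37 → 33, 32, 29, 26, 16, 17, 9, 6, 4, 1 → 10
33 → 32, 29, 26, 16, 17, 9, 6, 4, 1 → 9
32 → 29, 26, 16, 17, 9, 6, 4, 1 → 8
29 → 26, 16, 17, 9, 6, 4, 1 → 7
26 → 16, 17, 9, 6, 4, 1 → 6
16 → 9, 6, 4, 1 → 4
17 → 9, 6, 4, 1 → 4
9 → 6, 4, 1 → 3
6 → 4, 1 → 2
4 → 1 → 1
1 → none → 0
Sum: 11 + 10 + 9 + 8 + 7 + 6 + 4 + 4 + 3 + 2 + 1 + 0 = 65

65 out-of-order pairs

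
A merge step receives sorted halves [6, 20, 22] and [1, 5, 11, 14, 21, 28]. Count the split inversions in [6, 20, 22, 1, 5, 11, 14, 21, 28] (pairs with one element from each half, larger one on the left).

Cross-inversions: 11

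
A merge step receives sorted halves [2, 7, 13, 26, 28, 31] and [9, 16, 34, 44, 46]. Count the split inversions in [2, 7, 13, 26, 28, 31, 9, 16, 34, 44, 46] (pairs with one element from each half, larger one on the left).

7

Take each right-half value and tally the left-half values above it:
r = 9: 13, 26, 28, 31 → 4
r = 16: 26, 28, 31 → 3
r = 34: none → 0
r = 44: none → 0
r = 46: none → 0
Cross-inversions: 4 + 3 + 0 + 0 + 0 = 7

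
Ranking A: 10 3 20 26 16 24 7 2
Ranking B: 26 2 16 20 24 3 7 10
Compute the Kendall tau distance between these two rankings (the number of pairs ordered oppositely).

Assign each item its position (1..8) in the first ordering, then rewrite the second ordering as that position sequence:
positions: 10→1, 3→2, 20→3, 26→4, 16→5, 24→6, 7→7, 2→8
second ordering as positions: [4, 8, 5, 3, 6, 2, 7, 1]
Discordant pairs = inversions in this position sequence.
4: 3, 2, 1 → 3
8: 5, 3, 6, 2, 7, 1 → 6
5: 3, 2, 1 → 3
3: 2, 1 → 2
6: 2, 1 → 2
2: 1 → 1
7: 1 → 1
1: 0
Total: 3 + 6 + 3 + 2 + 2 + 1 + 1 + 0 = 18

18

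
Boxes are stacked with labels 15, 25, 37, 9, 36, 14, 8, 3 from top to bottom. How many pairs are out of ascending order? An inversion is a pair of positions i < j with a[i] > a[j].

21 out-of-order pairs

Sweep left to right; for each value list the smaller values that follow it:
15 → 9, 14, 8, 3 → 4
25 → 9, 14, 8, 3 → 4
37 → 9, 36, 14, 8, 3 → 5
9 → 8, 3 → 2
36 → 14, 8, 3 → 3
14 → 8, 3 → 2
8 → 3 → 1
3 → none → 0
Sum: 4 + 4 + 5 + 2 + 3 + 2 + 1 + 0 = 21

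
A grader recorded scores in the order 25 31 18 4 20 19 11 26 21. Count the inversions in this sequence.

19 inversions

Sweep left to right; for each value list the smaller values that follow it:
25 → 18, 4, 20, 19, 11, 21 → 6
31 → 18, 4, 20, 19, 11, 26, 21 → 7
18 → 4, 11 → 2
4 → none → 0
20 → 19, 11 → 2
19 → 11 → 1
11 → none → 0
26 → 21 → 1
21 → none → 0
Sum: 6 + 7 + 2 + 0 + 2 + 1 + 0 + 1 + 0 = 19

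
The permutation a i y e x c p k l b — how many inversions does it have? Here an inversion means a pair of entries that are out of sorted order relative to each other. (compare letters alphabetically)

23 out-of-order pairs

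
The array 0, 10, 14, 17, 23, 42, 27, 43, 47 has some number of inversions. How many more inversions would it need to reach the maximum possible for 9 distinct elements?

35 inversions short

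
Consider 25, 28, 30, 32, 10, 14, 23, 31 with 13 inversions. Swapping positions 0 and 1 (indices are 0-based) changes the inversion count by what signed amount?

+1

Positions 0 and 1 hold 25 and 28; after swapping, the array is [28, 25, 30, 32, 10, 14, 23, 31].
Count, for each position, how many later elements it exceeds:
28: 4
25: 3
30: 3
32: 4
10: 0
14: 0
23: 0
31: 0
Sum: 4 + 3 + 3 + 4 + 0 + 0 + 0 + 0 = 14
Change: 14 − 13 = +1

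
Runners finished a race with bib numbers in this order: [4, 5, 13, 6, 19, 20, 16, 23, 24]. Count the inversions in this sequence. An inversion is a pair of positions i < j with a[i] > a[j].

Sweep left to right; for each value list the smaller values that follow it:
4 → none → 0
5 → none → 0
13 → 6 → 1
6 → none → 0
19 → 16 → 1
20 → 16 → 1
16 → none → 0
23 → none → 0
24 → none → 0
Sum: 0 + 0 + 1 + 0 + 1 + 1 + 0 + 0 + 0 = 3

Out-of-order pairs: 3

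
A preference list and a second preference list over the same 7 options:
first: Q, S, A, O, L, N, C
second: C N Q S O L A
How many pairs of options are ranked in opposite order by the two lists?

Assign each item its position (1..7) in the first ordering, then rewrite the second ordering as that position sequence:
positions: Q→1, S→2, A→3, O→4, L→5, N→6, C→7
second ordering as positions: [7, 6, 1, 2, 4, 5, 3]
Discordant pairs = inversions in this position sequence.
7: 6, 1, 2, 4, 5, 3 → 6
6: 1, 2, 4, 5, 3 → 5
1: 0
2: 0
4: 3 → 1
5: 3 → 1
3: 0
Total: 6 + 5 + 0 + 0 + 1 + 1 + 0 = 13

Pairs: 13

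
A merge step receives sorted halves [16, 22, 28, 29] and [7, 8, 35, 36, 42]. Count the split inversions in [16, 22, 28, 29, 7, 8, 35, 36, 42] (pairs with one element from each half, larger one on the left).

For each element r of the right run, count left-run elements greater than r:
r = 7: 16, 22, 28, 29 → 4
r = 8: 16, 22, 28, 29 → 4
r = 35: none → 0
r = 36: none → 0
r = 42: none → 0
Cross-inversions: 4 + 4 + 0 + 0 + 0 = 8

8 cross-inversions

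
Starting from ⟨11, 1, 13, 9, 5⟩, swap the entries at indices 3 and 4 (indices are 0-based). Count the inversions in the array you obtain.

5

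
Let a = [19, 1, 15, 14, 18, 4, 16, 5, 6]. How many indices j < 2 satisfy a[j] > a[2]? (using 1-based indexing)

1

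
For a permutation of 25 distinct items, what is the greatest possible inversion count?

The maximum occurs when the array is in strictly decreasing order: every one of the C(25, 2) pairs is inverted.
C(25, 2) = 25·24/2 = 300

300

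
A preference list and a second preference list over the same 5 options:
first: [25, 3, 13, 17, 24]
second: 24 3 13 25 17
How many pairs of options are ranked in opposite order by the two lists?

Pairs: 6

Assign each item its position (1..5) in the first ordering, then rewrite the second ordering as that position sequence:
positions: 25→1, 3→2, 13→3, 17→4, 24→5
second ordering as positions: [5, 2, 3, 1, 4]
Discordant pairs = inversions in this position sequence.
5: 2, 3, 1, 4 → 4
2: 1 → 1
3: 1 → 1
1: 0
4: 0
Total: 4 + 1 + 1 + 0 + 0 = 6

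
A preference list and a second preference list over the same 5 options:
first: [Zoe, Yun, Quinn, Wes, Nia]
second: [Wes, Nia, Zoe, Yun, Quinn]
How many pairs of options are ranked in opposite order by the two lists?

6 pairs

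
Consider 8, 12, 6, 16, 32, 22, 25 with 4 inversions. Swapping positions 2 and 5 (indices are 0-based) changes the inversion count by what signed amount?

+3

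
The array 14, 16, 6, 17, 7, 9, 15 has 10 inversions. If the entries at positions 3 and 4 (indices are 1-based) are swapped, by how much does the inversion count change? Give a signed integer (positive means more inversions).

Positions 3 and 4 hold 6 and 17; after swapping, the array is [14, 16, 17, 6, 7, 9, 15].
Sweep left to right; for each value list the smaller values that follow it:
14 → 6, 7, 9 → 3
16 → 6, 7, 9, 15 → 4
17 → 6, 7, 9, 15 → 4
6 → none → 0
7 → none → 0
9 → none → 0
15 → none → 0
Sum: 3 + 4 + 4 + 0 + 0 + 0 + 0 = 11
Change: 11 − 10 = +1

+1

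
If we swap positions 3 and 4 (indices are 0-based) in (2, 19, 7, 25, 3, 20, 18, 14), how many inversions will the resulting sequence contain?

Positions 3 and 4 hold 25 and 3; after swapping, the array is [2, 19, 7, 3, 25, 20, 18, 14].
For each element, count later entries that are smaller:
2: 0
19: 4
7: 1
3: 0
25: 3
20: 2
18: 1
14: 0
Sum: 0 + 4 + 1 + 0 + 3 + 2 + 1 + 0 = 11

11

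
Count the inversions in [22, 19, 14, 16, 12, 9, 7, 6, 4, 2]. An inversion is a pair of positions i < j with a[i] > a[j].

For each element, count later entries that are smaller:
22: 9
19: 8
14: 6
16: 6
12: 5
9: 4
7: 3
6: 2
4: 1
2: 0
Sum: 9 + 8 + 6 + 6 + 5 + 4 + 3 + 2 + 1 + 0 = 44

There are 44 inversions.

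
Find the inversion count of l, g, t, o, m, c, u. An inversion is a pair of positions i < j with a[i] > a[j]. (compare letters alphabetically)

9 out-of-order pairs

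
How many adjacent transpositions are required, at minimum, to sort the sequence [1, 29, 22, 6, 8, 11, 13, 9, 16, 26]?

The minimum number of adjacent swaps to sort an array equals its inversion count, since every such swap removes exactly one inversion.
Count inversions — for each element, later elements that are smaller:
1: none → 0
29: 22, 6, 8, 11, 13, 9, 16, 26 → 8
22: 6, 8, 11, 13, 9, 16 → 6
6: none → 0
8: none → 0
11: 9 → 1
13: 9 → 1
9: none → 0
16: none → 0
26: none → 0
Total inversions: 0 + 8 + 6 + 0 + 0 + 1 + 1 + 0 + 0 + 0 = 16

There are 16 swaps.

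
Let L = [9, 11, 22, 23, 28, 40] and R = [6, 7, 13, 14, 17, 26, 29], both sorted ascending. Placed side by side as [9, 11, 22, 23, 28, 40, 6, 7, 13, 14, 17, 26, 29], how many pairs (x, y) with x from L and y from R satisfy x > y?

For each element r of the right run, count left-run elements greater than r:
r = 6: 9, 11, 22, 23, 28, 40 → 6
r = 7: 9, 11, 22, 23, 28, 40 → 6
r = 13: 22, 23, 28, 40 → 4
r = 14: 22, 23, 28, 40 → 4
r = 17: 22, 23, 28, 40 → 4
r = 26: 28, 40 → 2
r = 29: 40 → 1
Cross-inversions: 6 + 6 + 4 + 4 + 4 + 2 + 1 = 27

27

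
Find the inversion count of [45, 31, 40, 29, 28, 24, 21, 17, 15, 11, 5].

Element-by-element contributions:
45: 10
31: 8
40: 8
29: 7
28: 6
24: 5
21: 4
17: 3
15: 2
11: 1
5: 0
Sum: 10 + 8 + 8 + 7 + 6 + 5 + 4 + 3 + 2 + 1 + 0 = 54

54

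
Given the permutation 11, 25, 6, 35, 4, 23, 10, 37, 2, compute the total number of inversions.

20 inversions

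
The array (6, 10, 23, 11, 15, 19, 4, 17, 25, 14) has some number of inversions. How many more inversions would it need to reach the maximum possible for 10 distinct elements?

29

Maximum inversions for 10 distinct elements is C(10, 2) = 10·9/2 = 45.
Current inversions — for each element, count later smaller elements:
6: 1
10: 1
23: 6
11: 1
15: 2
19: 3
4: 0
17: 1
25: 1
14: 0
Current total: 1 + 1 + 6 + 1 + 2 + 3 + 0 + 1 + 1 + 0 = 16
Shortfall: 45 − 16 = 29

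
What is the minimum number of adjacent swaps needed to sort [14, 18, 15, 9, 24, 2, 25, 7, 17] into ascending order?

The minimum number of adjacent swaps to sort an array equals its inversion count, since every such swap removes exactly one inversion.
Count inversions — for each element, later elements that are smaller:
14: 9, 2, 7 → 3
18: 15, 9, 2, 7, 17 → 5
15: 9, 2, 7 → 3
9: 2, 7 → 2
24: 2, 7, 17 → 3
2: none → 0
25: 7, 17 → 2
7: none → 0
17: none → 0
Total inversions: 3 + 5 + 3 + 2 + 3 + 0 + 2 + 0 + 0 = 18

18 adjacent swaps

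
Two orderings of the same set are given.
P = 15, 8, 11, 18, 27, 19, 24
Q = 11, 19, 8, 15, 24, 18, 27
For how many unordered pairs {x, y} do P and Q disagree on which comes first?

There are 9 disagreeing pairs.

Assign each item its position (1..7) in the first ordering, then rewrite the second ordering as that position sequence:
positions: 15→1, 8→2, 11→3, 18→4, 27→5, 19→6, 24→7
second ordering as positions: [3, 6, 2, 1, 7, 4, 5]
Discordant pairs = inversions in this position sequence.
3: 2, 1 → 2
6: 2, 1, 4, 5 → 4
2: 1 → 1
1: 0
7: 4, 5 → 2
4: 0
5: 0
Total: 2 + 4 + 1 + 0 + 2 + 0 + 0 = 9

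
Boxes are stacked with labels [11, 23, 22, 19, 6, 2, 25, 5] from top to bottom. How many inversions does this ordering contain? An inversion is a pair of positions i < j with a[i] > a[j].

Element-by-element contributions:
11 → 6, 2, 5 → 3
23 → 22, 19, 6, 2, 5 → 5
22 → 19, 6, 2, 5 → 4
19 → 6, 2, 5 → 3
6 → 2, 5 → 2
2 → none → 0
25 → 5 → 1
5 → none → 0
Sum: 3 + 5 + 4 + 3 + 2 + 0 + 1 + 0 = 18

18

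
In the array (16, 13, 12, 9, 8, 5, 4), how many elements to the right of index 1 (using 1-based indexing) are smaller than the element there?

6 such elements

The element at index 1 is 16.
Elements after it: 13, 12, 9, 8, 5, 4
Those smaller than 16: 13, 12, 9, 8, 5, 4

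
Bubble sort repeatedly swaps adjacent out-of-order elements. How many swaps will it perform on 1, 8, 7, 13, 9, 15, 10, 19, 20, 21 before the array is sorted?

4 adjacent swaps

The minimum number of adjacent swaps to sort an array equals its inversion count, since every such swap removes exactly one inversion.
Count inversions — for each element, later elements that are smaller:
1: none → 0
8: 7 → 1
7: none → 0
13: 9, 10 → 2
9: none → 0
15: 10 → 1
10: none → 0
19: none → 0
20: none → 0
21: none → 0
Total inversions: 0 + 1 + 0 + 2 + 0 + 1 + 0 + 0 + 0 + 0 = 4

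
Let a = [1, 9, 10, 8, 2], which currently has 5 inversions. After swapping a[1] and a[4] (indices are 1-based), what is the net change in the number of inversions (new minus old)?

+1

Positions 1 and 4 hold 1 and 8; after swapping, the array is [8, 9, 10, 1, 2].
For each element, count later entries that are smaller:
8: 2
9: 2
10: 2
1: 0
2: 0
Sum: 2 + 2 + 2 + 0 + 0 = 6
Change: 6 − 5 = +1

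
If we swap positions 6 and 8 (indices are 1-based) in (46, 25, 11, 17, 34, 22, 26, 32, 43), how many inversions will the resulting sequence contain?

17 inversions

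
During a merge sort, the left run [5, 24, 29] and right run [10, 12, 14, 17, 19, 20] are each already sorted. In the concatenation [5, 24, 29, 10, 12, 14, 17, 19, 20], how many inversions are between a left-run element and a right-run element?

Take each right-half value and tally the left-half values above it:
r = 10: 24, 29 → 2
r = 12: 24, 29 → 2
r = 14: 24, 29 → 2
r = 17: 24, 29 → 2
r = 19: 24, 29 → 2
r = 20: 24, 29 → 2
Cross-inversions: 2 + 2 + 2 + 2 + 2 + 2 = 12

12 split inversions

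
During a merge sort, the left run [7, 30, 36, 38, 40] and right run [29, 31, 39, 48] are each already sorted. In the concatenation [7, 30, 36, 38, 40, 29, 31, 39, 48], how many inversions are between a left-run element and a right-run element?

For each element r of the right run, count left-run elements greater than r:
r = 29: 30, 36, 38, 40 → 4
r = 31: 36, 38, 40 → 3
r = 39: 40 → 1
r = 48: none → 0
Cross-inversions: 4 + 3 + 1 + 0 = 8

8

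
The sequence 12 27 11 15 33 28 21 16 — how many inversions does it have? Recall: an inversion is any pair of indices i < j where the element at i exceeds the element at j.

Count, for each position, how many later elements it exceeds:
12: 1
27: 4
11: 0
15: 0
33: 3
28: 2
21: 1
16: 0
Sum: 1 + 4 + 0 + 0 + 3 + 2 + 1 + 0 = 11

11 inversions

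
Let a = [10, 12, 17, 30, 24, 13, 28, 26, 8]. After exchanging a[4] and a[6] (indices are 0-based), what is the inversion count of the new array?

Positions 4 and 6 hold 24 and 28; after swapping, the array is [10, 12, 17, 30, 28, 13, 24, 26, 8].
For each element, count later entries that are smaller:
10 → 8 → 1
12 → 8 → 1
17 → 13, 8 → 2
30 → 28, 13, 24, 26, 8 → 5
28 → 13, 24, 26, 8 → 4
13 → 8 → 1
24 → 8 → 1
26 → 8 → 1
8 → none → 0
Sum: 1 + 1 + 2 + 5 + 4 + 1 + 1 + 1 + 0 = 16

16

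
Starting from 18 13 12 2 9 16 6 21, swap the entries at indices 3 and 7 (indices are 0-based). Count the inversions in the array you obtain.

22 inversions

Positions 3 and 7 hold 2 and 21; after swapping, the array is [18, 13, 12, 21, 9, 16, 6, 2].
Count, for each position, how many later elements it exceeds:
18 → 13, 12, 9, 16, 6, 2 → 6
13 → 12, 9, 6, 2 → 4
12 → 9, 6, 2 → 3
21 → 9, 16, 6, 2 → 4
9 → 6, 2 → 2
16 → 6, 2 → 2
6 → 2 → 1
2 → none → 0
Sum: 6 + 4 + 3 + 4 + 2 + 2 + 1 + 0 = 22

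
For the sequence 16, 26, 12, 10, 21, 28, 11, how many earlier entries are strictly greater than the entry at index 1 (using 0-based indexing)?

0 such elements

The element at index 1 is 26.
Elements before it: 16
None of them are larger than 26.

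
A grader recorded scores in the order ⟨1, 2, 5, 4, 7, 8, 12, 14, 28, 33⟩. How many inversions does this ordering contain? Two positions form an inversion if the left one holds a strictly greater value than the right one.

1

Element-by-element contributions:
1 → none → 0
2 → none → 0
5 → 4 → 1
4 → none → 0
7 → none → 0
8 → none → 0
12 → none → 0
14 → none → 0
28 → none → 0
33 → none → 0
Sum: 0 + 0 + 1 + 0 + 0 + 0 + 0 + 0 + 0 + 0 = 1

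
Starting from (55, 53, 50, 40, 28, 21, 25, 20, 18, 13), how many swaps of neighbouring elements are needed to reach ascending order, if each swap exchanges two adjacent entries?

44

Minimum adjacent swaps = number of inversions (each swap of adjacent out-of-order elements removes one inversion and no swap can remove more).
Count inversions — for each element, later elements that are smaller:
55: 53, 50, 40, 28, 21, 25, 20, 18, 13 → 9
53: 50, 40, 28, 21, 25, 20, 18, 13 → 8
50: 40, 28, 21, 25, 20, 18, 13 → 7
40: 28, 21, 25, 20, 18, 13 → 6
28: 21, 25, 20, 18, 13 → 5
21: 20, 18, 13 → 3
25: 20, 18, 13 → 3
20: 18, 13 → 2
18: 13 → 1
13: none → 0
Total inversions: 9 + 8 + 7 + 6 + 5 + 3 + 3 + 2 + 1 + 0 = 44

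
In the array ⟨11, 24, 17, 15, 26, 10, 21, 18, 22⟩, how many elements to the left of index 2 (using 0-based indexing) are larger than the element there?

The element at index 2 is 17.
Elements before it: 11, 24
Those larger than 17: 24

1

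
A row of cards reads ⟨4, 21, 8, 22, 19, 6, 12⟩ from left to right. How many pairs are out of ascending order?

10 out-of-order pairs

Listing every pair i<j with a[i]>a[j] (using 0-based positions):
(1,2): 21 > 8
(1,4): 21 > 19
(1,5): 21 > 6
(1,6): 21 > 12
(2,5): 8 > 6
(3,4): 22 > 19
(3,5): 22 > 6
(3,6): 22 > 12
(4,5): 19 > 6
(4,6): 19 > 12
That's 10 pairs.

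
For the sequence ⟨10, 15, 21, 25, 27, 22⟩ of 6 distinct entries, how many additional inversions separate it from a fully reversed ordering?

Maximum inversions for 6 distinct elements is C(6, 2) = 6·5/2 = 15.
Current inversions — for each element, count later smaller elements:
10: 0
15: 0
21: 0
25: 1
27: 1
22: 0
Current total: 0 + 0 + 0 + 1 + 1 + 0 = 2
Shortfall: 15 − 2 = 13

13 inversions short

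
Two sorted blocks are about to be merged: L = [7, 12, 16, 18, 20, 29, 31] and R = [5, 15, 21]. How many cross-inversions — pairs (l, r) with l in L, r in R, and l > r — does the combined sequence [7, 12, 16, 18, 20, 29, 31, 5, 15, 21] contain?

Count, for every r in R, how many entries of L exceed r:
r = 5: 7, 12, 16, 18, 20, 29, 31 → 7
r = 15: 16, 18, 20, 29, 31 → 5
r = 21: 29, 31 → 2
Cross-inversions: 7 + 5 + 2 = 14

14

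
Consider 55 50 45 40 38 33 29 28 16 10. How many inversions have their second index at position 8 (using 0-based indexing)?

8

The element at index 8 is 16.
Elements before it: 55, 50, 45, 40, 38, 33, 29, 28
Those larger than 16: 55, 50, 45, 40, 38, 33, 29, 28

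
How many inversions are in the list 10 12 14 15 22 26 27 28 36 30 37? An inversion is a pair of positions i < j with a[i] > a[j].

There is 1 inversion.

Sweep left to right; for each value list the smaller values that follow it:
10 → none → 0
12 → none → 0
14 → none → 0
15 → none → 0
22 → none → 0
26 → none → 0
27 → none → 0
28 → none → 0
36 → 30 → 1
30 → none → 0
37 → none → 0
Sum: 0 + 0 + 0 + 0 + 0 + 0 + 0 + 0 + 1 + 0 + 0 = 1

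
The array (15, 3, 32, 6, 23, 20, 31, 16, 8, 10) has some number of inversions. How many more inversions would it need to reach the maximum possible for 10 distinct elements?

22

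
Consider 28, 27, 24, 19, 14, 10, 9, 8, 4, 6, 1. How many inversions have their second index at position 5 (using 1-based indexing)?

The element at index 5 is 14.
Elements before it: 28, 27, 24, 19
Those larger than 14: 28, 27, 24, 19

4 such elements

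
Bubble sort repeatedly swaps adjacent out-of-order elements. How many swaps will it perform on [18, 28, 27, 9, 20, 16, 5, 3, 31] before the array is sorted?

There are 23 swaps.

The minimum number of adjacent swaps to sort an array equals its inversion count, since every such swap removes exactly one inversion.
Count inversions — for each element, later elements that are smaller:
18: 9, 16, 5, 3 → 4
28: 27, 9, 20, 16, 5, 3 → 6
27: 9, 20, 16, 5, 3 → 5
9: 5, 3 → 2
20: 16, 5, 3 → 3
16: 5, 3 → 2
5: 3 → 1
3: none → 0
31: none → 0
Total inversions: 4 + 6 + 5 + 2 + 3 + 2 + 1 + 0 + 0 = 23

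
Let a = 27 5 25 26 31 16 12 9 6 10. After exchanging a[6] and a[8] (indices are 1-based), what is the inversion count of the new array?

There are 28 inversions.

Positions 6 and 8 hold 16 and 9; after swapping, the array is [27, 5, 25, 26, 31, 9, 12, 16, 6, 10].
For each element, count later entries that are smaller:
27: 8
5: 0
25: 5
26: 5
31: 5
9: 1
12: 2
16: 2
6: 0
10: 0
Sum: 8 + 0 + 5 + 5 + 5 + 1 + 2 + 2 + 0 + 0 = 28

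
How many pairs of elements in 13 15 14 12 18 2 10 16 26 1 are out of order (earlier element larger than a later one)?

Sweep left to right; for each value list the smaller values that follow it:
13 → 12, 2, 10, 1 → 4
15 → 14, 12, 2, 10, 1 → 5
14 → 12, 2, 10, 1 → 4
12 → 2, 10, 1 → 3
18 → 2, 10, 16, 1 → 4
2 → 1 → 1
10 → 1 → 1
16 → 1 → 1
26 → 1 → 1
1 → none → 0
Sum: 4 + 5 + 4 + 3 + 4 + 1 + 1 + 1 + 1 + 0 = 24

24 out-of-order pairs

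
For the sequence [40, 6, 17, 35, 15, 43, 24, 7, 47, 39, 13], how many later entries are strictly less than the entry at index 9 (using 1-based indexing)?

The element at index 9 is 47.
Elements after it: 39, 13
Those smaller than 47: 39, 13

2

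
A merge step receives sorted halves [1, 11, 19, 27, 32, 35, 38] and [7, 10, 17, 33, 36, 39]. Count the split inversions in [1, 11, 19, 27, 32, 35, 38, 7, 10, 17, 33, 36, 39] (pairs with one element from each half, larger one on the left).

For each element r of the right run, count left-run elements greater than r:
r = 7: 11, 19, 27, 32, 35, 38 → 6
r = 10: 11, 19, 27, 32, 35, 38 → 6
r = 17: 19, 27, 32, 35, 38 → 5
r = 33: 35, 38 → 2
r = 36: 38 → 1
r = 39: none → 0
Cross-inversions: 6 + 6 + 5 + 2 + 1 + 0 = 20

20 split inversions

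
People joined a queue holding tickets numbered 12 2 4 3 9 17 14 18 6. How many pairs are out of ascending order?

Inversions: 11

Count, for each position, how many later elements it exceeds:
12: 5
2: 0
4: 1
3: 0
9: 1
17: 2
14: 1
18: 1
6: 0
Sum: 5 + 0 + 1 + 0 + 1 + 2 + 1 + 1 + 0 = 11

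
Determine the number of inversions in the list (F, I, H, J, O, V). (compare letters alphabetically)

Inversions: 1

Out-of-order index pairs (0-indexed):
(1,2): I > H
That's 1 pair.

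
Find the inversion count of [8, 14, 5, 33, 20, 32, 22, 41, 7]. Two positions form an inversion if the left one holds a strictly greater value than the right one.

Element-by-element contributions:
8: 2
14: 2
5: 0
33: 4
20: 1
32: 2
22: 1
41: 1
7: 0
Sum: 2 + 2 + 0 + 4 + 1 + 2 + 1 + 1 + 0 = 13

Out-of-order pairs: 13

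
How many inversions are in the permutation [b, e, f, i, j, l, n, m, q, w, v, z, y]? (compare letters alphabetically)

Sweep left to right; for each value list the smaller values that follow it:
b → none → 0
e → none → 0
f → none → 0
i → none → 0
j → none → 0
l → none → 0
n → m → 1
m → none → 0
q → none → 0
w → v → 1
v → none → 0
z → y → 1
y → none → 0
Sum: 0 + 0 + 0 + 0 + 0 + 0 + 1 + 0 + 0 + 1 + 0 + 1 + 0 = 3

3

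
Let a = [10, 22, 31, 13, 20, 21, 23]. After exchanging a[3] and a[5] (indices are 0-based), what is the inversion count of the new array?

Positions 3 and 5 hold 13 and 21; after swapping, the array is [10, 22, 31, 21, 20, 13, 23].
Sweep left to right; for each value list the smaller values that follow it:
10 → none → 0
22 → 21, 20, 13 → 3
31 → 21, 20, 13, 23 → 4
21 → 20, 13 → 2
20 → 13 → 1
13 → none → 0
23 → none → 0
Sum: 0 + 3 + 4 + 2 + 1 + 0 + 0 = 10

10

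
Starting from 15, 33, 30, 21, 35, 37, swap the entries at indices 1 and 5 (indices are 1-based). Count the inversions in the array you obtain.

Positions 1 and 5 hold 15 and 35; after swapping, the array is [35, 33, 30, 21, 15, 37].
Count, for each position, how many later elements it exceeds:
35 → 33, 30, 21, 15 → 4
33 → 30, 21, 15 → 3
30 → 21, 15 → 2
21 → 15 → 1
15 → none → 0
37 → none → 0
Sum: 4 + 3 + 2 + 1 + 0 + 0 = 10

Inversions: 10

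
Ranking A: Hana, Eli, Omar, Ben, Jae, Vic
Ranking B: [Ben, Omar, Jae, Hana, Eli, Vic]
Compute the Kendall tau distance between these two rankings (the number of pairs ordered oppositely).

Assign each item its position (1..6) in the first ordering, then rewrite the second ordering as that position sequence:
positions: Hana→1, Eli→2, Omar→3, Ben→4, Jae→5, Vic→6
second ordering as positions: [4, 3, 5, 1, 2, 6]
Discordant pairs = inversions in this position sequence.
4: 3, 1, 2 → 3
3: 1, 2 → 2
5: 1, 2 → 2
1: 0
2: 0
6: 0
Total: 3 + 2 + 2 + 0 + 0 + 0 = 7

7 discordant pairs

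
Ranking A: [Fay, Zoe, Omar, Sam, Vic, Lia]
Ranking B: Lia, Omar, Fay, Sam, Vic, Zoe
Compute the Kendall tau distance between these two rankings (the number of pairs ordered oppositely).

9

Assign each item its position (1..6) in the first ordering, then rewrite the second ordering as that position sequence:
positions: Fay→1, Zoe→2, Omar→3, Sam→4, Vic→5, Lia→6
second ordering as positions: [6, 3, 1, 4, 5, 2]
Discordant pairs = inversions in this position sequence.
6: 3, 1, 4, 5, 2 → 5
3: 1, 2 → 2
1: 0
4: 2 → 1
5: 2 → 1
2: 0
Total: 5 + 2 + 0 + 1 + 1 + 0 = 9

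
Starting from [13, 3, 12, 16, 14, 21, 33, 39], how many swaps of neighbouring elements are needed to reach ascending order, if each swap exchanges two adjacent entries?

Adjacent swaps: 3

Minimum adjacent swaps = number of inversions (each swap of adjacent out-of-order elements removes one inversion and no swap can remove more).
Count inversions — for each element, later elements that are smaller:
13: 3, 12 → 2
3: none → 0
12: none → 0
16: 14 → 1
14: none → 0
21: none → 0
33: none → 0
39: none → 0
Total inversions: 2 + 0 + 0 + 1 + 0 + 0 + 0 + 0 = 3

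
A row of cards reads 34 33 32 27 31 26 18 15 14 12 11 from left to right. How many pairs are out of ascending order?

Count, for each position, how many later elements it exceeds:
34: 10
33: 9
32: 8
27: 6
31: 6
26: 5
18: 4
15: 3
14: 2
12: 1
11: 0
Sum: 10 + 9 + 8 + 6 + 6 + 5 + 4 + 3 + 2 + 1 + 0 = 54

54 inversions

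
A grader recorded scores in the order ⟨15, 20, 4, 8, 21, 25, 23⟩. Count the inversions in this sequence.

There are 5 inversions.

Inversion pairs (indices are 0-based):
(0,2): 15 > 4
(0,3): 15 > 8
(1,2): 20 > 4
(1,3): 20 > 8
(5,6): 25 > 23
That's 5 pairs.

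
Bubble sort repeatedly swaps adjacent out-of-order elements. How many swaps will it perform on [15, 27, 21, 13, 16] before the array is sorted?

6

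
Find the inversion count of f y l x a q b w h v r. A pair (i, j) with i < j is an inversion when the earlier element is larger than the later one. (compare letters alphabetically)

Count, for each position, how many later elements it exceeds:
f → a, b → 2
y → l, x, a, q, b, w, h, v, r → 9
l → a, b, h → 3
x → a, q, b, w, h, v, r → 7
a → none → 0
q → b, h → 2
b → none → 0
w → h, v, r → 3
h → none → 0
v → r → 1
r → none → 0
Sum: 2 + 9 + 3 + 7 + 0 + 2 + 0 + 3 + 0 + 1 + 0 = 27

27 out-of-order pairs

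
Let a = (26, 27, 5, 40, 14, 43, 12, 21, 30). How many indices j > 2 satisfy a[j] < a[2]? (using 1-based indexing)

The element at index 2 is 27.
Elements after it: 5, 40, 14, 43, 12, 21, 30
Those smaller than 27: 5, 14, 12, 21

4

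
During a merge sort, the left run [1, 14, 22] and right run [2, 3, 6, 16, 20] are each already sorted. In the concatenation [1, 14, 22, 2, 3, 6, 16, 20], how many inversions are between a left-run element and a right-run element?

Take each right-half value and tally the left-half values above it:
r = 2: 14, 22 → 2
r = 3: 14, 22 → 2
r = 6: 14, 22 → 2
r = 16: 22 → 1
r = 20: 22 → 1
Cross-inversions: 2 + 2 + 2 + 1 + 1 = 8

8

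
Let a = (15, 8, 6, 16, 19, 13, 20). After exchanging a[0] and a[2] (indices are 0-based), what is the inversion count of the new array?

3

Positions 0 and 2 hold 15 and 6; after swapping, the array is [6, 8, 15, 16, 19, 13, 20].
Count, for each position, how many later elements it exceeds:
6 → none → 0
8 → none → 0
15 → 13 → 1
16 → 13 → 1
19 → 13 → 1
13 → none → 0
20 → none → 0
Sum: 0 + 0 + 1 + 1 + 1 + 0 + 0 = 3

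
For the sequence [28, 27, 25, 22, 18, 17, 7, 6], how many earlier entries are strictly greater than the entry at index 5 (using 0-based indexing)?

The element at index 5 is 17.
Elements before it: 28, 27, 25, 22, 18
Those larger than 17: 28, 27, 25, 22, 18

5 such elements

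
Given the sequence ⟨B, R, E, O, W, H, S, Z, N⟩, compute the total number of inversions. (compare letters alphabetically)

For each element, count later entries that are smaller:
B: 0
R: 4
E: 0
O: 2
W: 3
H: 0
S: 1
Z: 1
N: 0
Sum: 0 + 4 + 0 + 2 + 3 + 0 + 1 + 1 + 0 = 11

11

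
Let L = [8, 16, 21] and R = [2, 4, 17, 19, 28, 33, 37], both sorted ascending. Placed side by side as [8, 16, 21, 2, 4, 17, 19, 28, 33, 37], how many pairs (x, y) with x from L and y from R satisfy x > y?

8 split inversions

Take each right-half value and tally the left-half values above it:
r = 2: 8, 16, 21 → 3
r = 4: 8, 16, 21 → 3
r = 17: 21 → 1
r = 19: 21 → 1
r = 28: none → 0
r = 33: none → 0
r = 37: none → 0
Cross-inversions: 3 + 3 + 1 + 1 + 0 + 0 + 0 = 8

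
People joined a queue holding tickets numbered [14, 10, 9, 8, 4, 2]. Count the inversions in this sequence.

Count, for each position, how many later elements it exceeds:
14 → 10, 9, 8, 4, 2 → 5
10 → 9, 8, 4, 2 → 4
9 → 8, 4, 2 → 3
8 → 4, 2 → 2
4 → 2 → 1
2 → none → 0
Sum: 5 + 4 + 3 + 2 + 1 + 0 = 15

15 out-of-order pairs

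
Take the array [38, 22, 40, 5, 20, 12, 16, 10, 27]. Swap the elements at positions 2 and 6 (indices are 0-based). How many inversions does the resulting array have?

Positions 2 and 6 hold 40 and 16; after swapping, the array is [38, 22, 16, 5, 20, 12, 40, 10, 27].
Count, for each position, how many later elements it exceeds:
38 → 22, 16, 5, 20, 12, 10, 27 → 7
22 → 16, 5, 20, 12, 10 → 5
16 → 5, 12, 10 → 3
5 → none → 0
20 → 12, 10 → 2
12 → 10 → 1
40 → 10, 27 → 2
10 → none → 0
27 → none → 0
Sum: 7 + 5 + 3 + 0 + 2 + 1 + 2 + 0 + 0 = 20

20 inversions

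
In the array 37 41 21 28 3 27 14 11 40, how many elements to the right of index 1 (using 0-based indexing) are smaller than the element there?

The element at index 1 is 41.
Elements after it: 21, 28, 3, 27, 14, 11, 40
Those smaller than 41: 21, 28, 3, 27, 14, 11, 40

7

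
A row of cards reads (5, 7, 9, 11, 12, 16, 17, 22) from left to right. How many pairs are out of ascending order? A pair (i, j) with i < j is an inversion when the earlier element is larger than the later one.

Sweep left to right; for each value list the smaller values that follow it:
5: 0
7: 0
9: 0
11: 0
12: 0
16: 0
17: 0
22: 0
Sum: 0 + 0 + 0 + 0 + 0 + 0 + 0 + 0 = 0

0 out-of-order pairs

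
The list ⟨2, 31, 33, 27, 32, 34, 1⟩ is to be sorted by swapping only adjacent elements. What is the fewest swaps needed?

9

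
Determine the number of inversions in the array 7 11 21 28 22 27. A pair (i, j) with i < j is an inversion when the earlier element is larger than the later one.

Inversion pairs (indices are 0-based):
(3,4): 28 > 22
(3,5): 28 > 27
That's 2 pairs.

2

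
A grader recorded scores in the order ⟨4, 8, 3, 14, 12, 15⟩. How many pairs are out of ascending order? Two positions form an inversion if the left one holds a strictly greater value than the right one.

3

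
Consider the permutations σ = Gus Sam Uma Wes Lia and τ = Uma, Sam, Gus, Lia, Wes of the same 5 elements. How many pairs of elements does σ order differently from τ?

Assign each item its position (1..5) in the first ordering, then rewrite the second ordering as that position sequence:
positions: Gus→1, Sam→2, Uma→3, Wes→4, Lia→5
second ordering as positions: [3, 2, 1, 5, 4]
Discordant pairs = inversions in this position sequence.
3: 2, 1 → 2
2: 1 → 1
1: 0
5: 4 → 1
4: 0
Total: 2 + 1 + 0 + 1 + 0 = 4

4 discordant pairs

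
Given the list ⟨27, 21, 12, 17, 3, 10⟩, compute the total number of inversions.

Count, for each position, how many later elements it exceeds:
27 → 21, 12, 17, 3, 10 → 5
21 → 12, 17, 3, 10 → 4
12 → 3, 10 → 2
17 → 3, 10 → 2
3 → none → 0
10 → none → 0
Sum: 5 + 4 + 2 + 2 + 0 + 0 = 13

13 inversions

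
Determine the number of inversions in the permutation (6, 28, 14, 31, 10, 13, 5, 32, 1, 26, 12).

30 out-of-order pairs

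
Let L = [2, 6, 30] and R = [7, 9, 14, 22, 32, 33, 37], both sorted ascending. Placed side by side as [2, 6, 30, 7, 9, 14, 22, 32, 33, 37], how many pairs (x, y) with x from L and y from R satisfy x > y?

4 cross-inversions

Count, for every r in R, how many entries of L exceed r:
r = 7: 30 → 1
r = 9: 30 → 1
r = 14: 30 → 1
r = 22: 30 → 1
r = 32: none → 0
r = 33: none → 0
r = 37: none → 0
Cross-inversions: 1 + 1 + 1 + 1 + 0 + 0 + 0 = 4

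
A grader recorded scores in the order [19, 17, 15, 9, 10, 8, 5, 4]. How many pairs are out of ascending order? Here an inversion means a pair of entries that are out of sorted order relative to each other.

Element-by-element contributions:
19 → 17, 15, 9, 10, 8, 5, 4 → 7
17 → 15, 9, 10, 8, 5, 4 → 6
15 → 9, 10, 8, 5, 4 → 5
9 → 8, 5, 4 → 3
10 → 8, 5, 4 → 3
8 → 5, 4 → 2
5 → 4 → 1
4 → none → 0
Sum: 7 + 6 + 5 + 3 + 3 + 2 + 1 + 0 = 27

27 inversions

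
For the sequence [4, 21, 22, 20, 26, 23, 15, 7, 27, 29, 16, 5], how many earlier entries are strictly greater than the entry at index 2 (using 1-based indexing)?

0

The element at index 2 is 21.
Elements before it: 4
None of them are larger than 21.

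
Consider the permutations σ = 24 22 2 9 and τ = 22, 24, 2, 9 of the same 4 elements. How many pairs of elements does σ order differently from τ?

Assign each item its position (1..4) in the first ordering, then rewrite the second ordering as that position sequence:
positions: 24→1, 22→2, 2→3, 9→4
second ordering as positions: [2, 1, 3, 4]
Discordant pairs = inversions in this position sequence.
2: 1 → 1
1: 0
3: 0
4: 0
Total: 1 + 0 + 0 + 0 = 1

1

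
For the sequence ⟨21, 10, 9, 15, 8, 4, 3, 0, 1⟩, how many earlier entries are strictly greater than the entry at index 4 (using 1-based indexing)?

1

The element at index 4 is 15.
Elements before it: 21, 10, 9
Those larger than 15: 21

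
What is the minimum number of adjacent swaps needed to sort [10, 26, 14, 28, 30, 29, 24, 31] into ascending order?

6

Minimum adjacent swaps = number of inversions (each swap of adjacent out-of-order elements removes one inversion and no swap can remove more).
Count inversions — for each element, later elements that are smaller:
10: none → 0
26: 14, 24 → 2
14: none → 0
28: 24 → 1
30: 29, 24 → 2
29: 24 → 1
24: none → 0
31: none → 0
Total inversions: 0 + 2 + 0 + 1 + 2 + 1 + 0 + 0 = 6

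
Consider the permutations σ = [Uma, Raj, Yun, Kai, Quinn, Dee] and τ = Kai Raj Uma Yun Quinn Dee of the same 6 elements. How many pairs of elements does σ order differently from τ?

There are 4 discordant pairs.

Assign each item its position (1..6) in the first ordering, then rewrite the second ordering as that position sequence:
positions: Uma→1, Raj→2, Yun→3, Kai→4, Quinn→5, Dee→6
second ordering as positions: [4, 2, 1, 3, 5, 6]
Discordant pairs = inversions in this position sequence.
4: 2, 1, 3 → 3
2: 1 → 1
1: 0
3: 0
5: 0
6: 0
Total: 3 + 1 + 0 + 0 + 0 + 0 = 4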